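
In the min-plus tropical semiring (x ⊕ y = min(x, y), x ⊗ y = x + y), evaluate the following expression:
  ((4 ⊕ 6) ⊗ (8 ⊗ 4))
((4 ⊕ 6) ⊗ (8 ⊗ 4)) = 16

Expand innermost to outermost. Recall ⊕ takes the minimum of its arguments and ⊗ takes their sum. Working out the expression ((4 ⊕ 6) ⊗ (8 ⊗ 4)) gives 16.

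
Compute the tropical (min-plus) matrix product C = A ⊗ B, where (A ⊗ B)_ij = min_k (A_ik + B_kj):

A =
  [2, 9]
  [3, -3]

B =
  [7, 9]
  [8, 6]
A ⊗ B =
  [9, 11]
  [5, 3]

Apply the min-plus product entry-by-entry:
  C[0][0] = min over k of (A[0][0] + B[0][0] = 2 + 7 = 9, A[0][1] + B[1][0] = 9 + 8 = 17) = 9 (attained at k = 0)
  C[0][1] = min over k of (A[0][0] + B[0][1] = 2 + 9 = 11, A[0][1] + B[1][1] = 9 + 6 = 15) = 11 (attained at k = 0)
  C[1][0] = min over k of (A[1][0] + B[0][0] = 3 + 7 = 10, A[1][1] + B[1][0] = -3 + 8 = 5) = 5 (attained at k = 1)
  C[1][1] = min over k of (A[1][0] + B[0][1] = 3 + 9 = 12, A[1][1] + B[1][1] = -3 + 6 = 3) = 3 (attained at k = 1)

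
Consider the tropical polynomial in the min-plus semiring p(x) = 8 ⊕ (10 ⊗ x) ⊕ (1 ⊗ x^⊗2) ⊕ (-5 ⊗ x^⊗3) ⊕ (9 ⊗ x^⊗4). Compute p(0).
p(0) = -5

A tropical monomial a ⊗ x^⊗i evaluates to a + i · x. Evaluating each term at x = 0:
  Term 0 contributes 8 + 0 · 0 = 8
  Term 1 contributes 10 + 1 · 0 = 10
  Term 2 contributes 1 + 2 · 0 = 1
  Term 3 contributes -5 + 3 · 0 = -5
  Term 4 contributes 9 + 4 · 0 = 9
p(0) = ⊕ of these = min[8, 10, 1, -5, 9] = -5.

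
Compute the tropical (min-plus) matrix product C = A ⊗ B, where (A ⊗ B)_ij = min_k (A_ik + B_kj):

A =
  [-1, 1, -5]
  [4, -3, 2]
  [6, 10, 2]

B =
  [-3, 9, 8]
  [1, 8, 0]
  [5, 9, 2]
A ⊗ B =
  [-4, 4, -3]
  [-2, 5, -3]
  [3, 11, 4]

Apply the min-plus product entry-by-entry:
  C[0][0] = min over k of (A[0][0] + B[0][0] = -1 + -3 = -4, A[0][1] + B[1][0] = 1 + 1 = 2, A[0][2] + B[2][0] = -5 + 5 = 0) = -4 (attained at k = 0)
  C[0][1] = min over k of (A[0][0] + B[0][1] = -1 + 9 = 8, A[0][1] + B[1][1] = 1 + 8 = 9, A[0][2] + B[2][1] = -5 + 9 = 4) = 4 (attained at k = 2)
  C[0][2] = min over k of (A[0][0] + B[0][2] = -1 + 8 = 7, A[0][1] + B[1][2] = 1 + 0 = 1, A[0][2] + B[2][2] = -5 + 2 = -3) = -3 (attained at k = 2)
  C[1][0] = min over k of (A[1][0] + B[0][0] = 4 + -3 = 1, A[1][1] + B[1][0] = -3 + 1 = -2, A[1][2] + B[2][0] = 2 + 5 = 7) = -2 (attained at k = 1)
  C[1][1] = min over k of (A[1][0] + B[0][1] = 4 + 9 = 13, A[1][1] + B[1][1] = -3 + 8 = 5, A[1][2] + B[2][1] = 2 + 9 = 11) = 5 (attained at k = 1)
  C[1][2] = min over k of (A[1][0] + B[0][2] = 4 + 8 = 12, A[1][1] + B[1][2] = -3 + 0 = -3, A[1][2] + B[2][2] = 2 + 2 = 4) = -3 (attained at k = 1)
  C[2][0] = min over k of (A[2][0] + B[0][0] = 6 + -3 = 3, A[2][1] + B[1][0] = 10 + 1 = 11, A[2][2] + B[2][0] = 2 + 5 = 7) = 3 (attained at k = 0)
  C[2][1] = min over k of (A[2][0] + B[0][1] = 6 + 9 = 15, A[2][1] + B[1][1] = 10 + 8 = 18, A[2][2] + B[2][1] = 2 + 9 = 11) = 11 (attained at k = 2)
  C[2][2] = min over k of (A[2][0] + B[0][2] = 6 + 8 = 14, A[2][1] + B[1][2] = 10 + 0 = 10, A[2][2] + B[2][2] = 2 + 2 = 4) = 4 (attained at k = 2)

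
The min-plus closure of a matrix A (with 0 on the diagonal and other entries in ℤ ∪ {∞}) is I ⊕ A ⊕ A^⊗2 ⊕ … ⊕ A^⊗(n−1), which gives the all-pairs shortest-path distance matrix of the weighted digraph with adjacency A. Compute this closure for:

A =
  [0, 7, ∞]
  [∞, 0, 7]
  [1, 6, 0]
Closure =
  [0, 7, 14]
  [8, 0, 7]
  [1, 6, 0]

This is the Floyd-Warshall all-pairs shortest-path computation. For each intermediate vertex k = 0, 1, …, 2, update dist[i][j] ← min(dist[i][j], dist[i][k] + dist[k][j]). The final matrix gives, for each (i, j), the minimum total weight of any directed path from i to j (possibly empty when i = j).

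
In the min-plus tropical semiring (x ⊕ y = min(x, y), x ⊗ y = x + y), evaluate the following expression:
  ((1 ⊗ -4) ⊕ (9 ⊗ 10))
((1 ⊗ -4) ⊕ (9 ⊗ 10)) = -3

Expand innermost to outermost. Recall ⊕ takes the minimum of its arguments and ⊗ takes their sum. Working out the expression ((1 ⊗ -4) ⊕ (9 ⊗ 10)) gives -3.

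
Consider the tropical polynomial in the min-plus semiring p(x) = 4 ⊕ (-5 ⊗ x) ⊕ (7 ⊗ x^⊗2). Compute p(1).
p(1) = -4

A tropical monomial a ⊗ x^⊗i evaluates to a + i · x. Evaluating each term at x = 1:
  Term 0 contributes 4 + 0 · 1 = 4
  Term 1 contributes -5 + 1 · 1 = -4
  Term 2 contributes 7 + 2 · 1 = 9
p(1) = ⊕ of these = min[4, -4, 9] = -4.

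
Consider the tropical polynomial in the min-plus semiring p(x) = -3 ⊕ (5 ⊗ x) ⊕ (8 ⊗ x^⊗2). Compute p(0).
p(0) = -3

A tropical monomial a ⊗ x^⊗i evaluates to a + i · x. Evaluating each term at x = 0:
  Term 0 contributes -3 + 0 · 0 = -3
  Term 1 contributes 5 + 1 · 0 = 5
  Term 2 contributes 8 + 2 · 0 = 8
p(0) = ⊕ of these = min[-3, 5, 8] = -3.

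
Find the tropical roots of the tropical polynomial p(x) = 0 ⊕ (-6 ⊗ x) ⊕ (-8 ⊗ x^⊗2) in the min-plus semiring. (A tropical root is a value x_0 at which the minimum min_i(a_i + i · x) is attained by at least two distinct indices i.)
Roots: {2, 6}

Each tropical root is a break point of the lower envelope of the lines y = a_i + i · x (there are 3 lines, with slopes 0, 1, ..., 2). Only the lines that attain the minimum somewhere contribute to roots; other lines are dominated. Here the surviving (envelope) indices are i = 2, i = 1, i = 0.
Intersections between consecutive envelope lines give the roots: for adjacent envelope indices i < j the intersection is x = (a_i − a_j) / (j − i). Reading off the sorted break points: {2, 6}.
Verification: at each break x_0, at least two indices attain the minimum of min_i(a_i + i · x_0).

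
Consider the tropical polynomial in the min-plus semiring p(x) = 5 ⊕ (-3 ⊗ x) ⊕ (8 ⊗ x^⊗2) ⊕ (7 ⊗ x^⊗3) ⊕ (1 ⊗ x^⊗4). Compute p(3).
p(3) = 0

A tropical monomial a ⊗ x^⊗i evaluates to a + i · x. Evaluating each term at x = 3:
  Term 0 contributes 5 + 0 · 3 = 5
  Term 1 contributes -3 + 1 · 3 = 0
  Term 2 contributes 8 + 2 · 3 = 14
  Term 3 contributes 7 + 3 · 3 = 16
  Term 4 contributes 1 + 4 · 3 = 13
p(3) = ⊕ of these = min[5, 0, 14, 16, 13] = 0.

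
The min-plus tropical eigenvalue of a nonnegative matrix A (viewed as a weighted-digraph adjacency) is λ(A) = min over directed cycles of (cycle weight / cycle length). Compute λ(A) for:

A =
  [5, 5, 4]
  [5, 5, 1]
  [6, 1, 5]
λ(A) = 1

Enumerate directed cycles and compute their means (weight / length). Sample:
  cycle 0 → 0: weight = 5, length = 1, mean = 5/1 ≈ 5.000
  cycle 1 → 1: weight = 5, length = 1, mean = 5/1 ≈ 5.000
  cycle 2 → 2: weight = 5, length = 1, mean = 5/1 ≈ 5.000
  cycle 0 → 1 → 0: weight = 10, length = 2, mean = 10/2 ≈ 5.000
  cycle 0 → 2 → 0: weight = 10, length = 2, mean = 10/2 ≈ 5.000
  cycle 1 → 0 → 1: weight = 10, length = 2, mean = 10/2 ≈ 5.000
Minimum mean = 1.000, attained e.g. along the cycle 1 → 2 → 1 with weight 2 and length 2. So λ(A) = 2/2 = 1.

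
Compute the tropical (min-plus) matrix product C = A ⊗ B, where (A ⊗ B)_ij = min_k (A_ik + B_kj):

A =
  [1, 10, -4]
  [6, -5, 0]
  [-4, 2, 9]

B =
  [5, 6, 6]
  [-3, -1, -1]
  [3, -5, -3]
A ⊗ B =
  [-1, -9, -7]
  [-8, -6, -6]
  [-1, 1, 1]

Apply the min-plus product entry-by-entry:
  C[0][0] = min over k of (A[0][0] + B[0][0] = 1 + 5 = 6, A[0][1] + B[1][0] = 10 + -3 = 7, A[0][2] + B[2][0] = -4 + 3 = -1) = -1 (attained at k = 2)
  C[0][1] = min over k of (A[0][0] + B[0][1] = 1 + 6 = 7, A[0][1] + B[1][1] = 10 + -1 = 9, A[0][2] + B[2][1] = -4 + -5 = -9) = -9 (attained at k = 2)
  C[0][2] = min over k of (A[0][0] + B[0][2] = 1 + 6 = 7, A[0][1] + B[1][2] = 10 + -1 = 9, A[0][2] + B[2][2] = -4 + -3 = -7) = -7 (attained at k = 2)
  C[1][0] = min over k of (A[1][0] + B[0][0] = 6 + 5 = 11, A[1][1] + B[1][0] = -5 + -3 = -8, A[1][2] + B[2][0] = 0 + 3 = 3) = -8 (attained at k = 1)
  C[1][1] = min over k of (A[1][0] + B[0][1] = 6 + 6 = 12, A[1][1] + B[1][1] = -5 + -1 = -6, A[1][2] + B[2][1] = 0 + -5 = -5) = -6 (attained at k = 1)
  C[1][2] = min over k of (A[1][0] + B[0][2] = 6 + 6 = 12, A[1][1] + B[1][2] = -5 + -1 = -6, A[1][2] + B[2][2] = 0 + -3 = -3) = -6 (attained at k = 1)
  C[2][0] = min over k of (A[2][0] + B[0][0] = -4 + 5 = 1, A[2][1] + B[1][0] = 2 + -3 = -1, A[2][2] + B[2][0] = 9 + 3 = 12) = -1 (attained at k = 1)
  C[2][1] = min over k of (A[2][0] + B[0][1] = -4 + 6 = 2, A[2][1] + B[1][1] = 2 + -1 = 1, A[2][2] + B[2][1] = 9 + -5 = 4) = 1 (attained at k = 1)
  C[2][2] = min over k of (A[2][0] + B[0][2] = -4 + 6 = 2, A[2][1] + B[1][2] = 2 + -1 = 1, A[2][2] + B[2][2] = 9 + -3 = 6) = 1 (attained at k = 1)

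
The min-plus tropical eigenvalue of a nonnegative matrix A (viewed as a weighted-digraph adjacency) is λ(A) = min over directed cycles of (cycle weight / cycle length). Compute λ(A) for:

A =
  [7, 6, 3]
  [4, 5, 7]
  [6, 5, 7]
λ(A) = 4

Enumerate directed cycles and compute their means (weight / length). Sample:
  cycle 0 → 0: weight = 7, length = 1, mean = 7/1 ≈ 7.000
  cycle 1 → 1: weight = 5, length = 1, mean = 5/1 ≈ 5.000
  cycle 2 → 2: weight = 7, length = 1, mean = 7/1 ≈ 7.000
  cycle 0 → 1 → 0: weight = 10, length = 2, mean = 10/2 ≈ 5.000
  cycle 0 → 2 → 0: weight = 9, length = 2, mean = 9/2 ≈ 4.500
  cycle 1 → 0 → 1: weight = 10, length = 2, mean = 10/2 ≈ 5.000
Minimum mean = 4.000, attained e.g. along the cycle 0 → 2 → 1 → 0 with weight 12 and length 3. So λ(A) = 12/3 = 4.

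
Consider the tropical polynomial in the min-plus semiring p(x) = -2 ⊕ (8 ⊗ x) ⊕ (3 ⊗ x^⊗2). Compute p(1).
p(1) = -2

A tropical monomial a ⊗ x^⊗i evaluates to a + i · x. Evaluating each term at x = 1:
  Term 0 contributes -2 + 0 · 1 = -2
  Term 1 contributes 8 + 1 · 1 = 9
  Term 2 contributes 3 + 2 · 1 = 5
p(1) = ⊕ of these = min[-2, 9, 5] = -2.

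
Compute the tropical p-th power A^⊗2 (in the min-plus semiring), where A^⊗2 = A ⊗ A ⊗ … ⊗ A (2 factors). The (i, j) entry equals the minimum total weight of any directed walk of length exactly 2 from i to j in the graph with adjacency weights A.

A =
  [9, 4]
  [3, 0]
A^⊗2 =
  [7, 4]
  [3, 0]

Each entry (A^⊗2)_ij equals the minimum over all length-2 walks i = v_0 → v_1 → … → v_2 = j of Σ_t A[v_t][v_{t+1}]. For example, for (i, j) = (0, 1) we minimise over 2 possible intermediate vertex sequences; the minimum is 4, attained along the walk 0 → 1 → 1.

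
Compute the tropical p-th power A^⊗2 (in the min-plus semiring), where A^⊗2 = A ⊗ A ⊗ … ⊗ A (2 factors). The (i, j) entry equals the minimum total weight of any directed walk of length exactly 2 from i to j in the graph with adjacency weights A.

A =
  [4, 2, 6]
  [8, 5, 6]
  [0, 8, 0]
A^⊗2 =
  [6, 6, 6]
  [6, 10, 6]
  [0, 2, 0]

Each entry (A^⊗2)_ij equals the minimum over all length-2 walks i = v_0 → v_1 → … → v_2 = j of Σ_t A[v_t][v_{t+1}]. For example, for (i, j) = (0, 2) we minimise over 3 possible intermediate vertex sequences; the minimum is 6, attained along the walk 0 → 2 → 2.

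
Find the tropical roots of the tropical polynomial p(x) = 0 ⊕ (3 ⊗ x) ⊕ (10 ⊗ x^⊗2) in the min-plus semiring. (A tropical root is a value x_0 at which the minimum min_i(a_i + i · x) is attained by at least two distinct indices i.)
Roots: {-7, -3}

Each tropical root is a break point of the lower envelope of the lines y = a_i + i · x (there are 3 lines, with slopes 0, 1, ..., 2). Only the lines that attain the minimum somewhere contribute to roots; other lines are dominated. Here the surviving (envelope) indices are i = 2, i = 1, i = 0.
Intersections between consecutive envelope lines give the roots: for adjacent envelope indices i < j the intersection is x = (a_i − a_j) / (j − i). Reading off the sorted break points: {-7, -3}.
Verification: at each break x_0, at least two indices attain the minimum of min_i(a_i + i · x_0).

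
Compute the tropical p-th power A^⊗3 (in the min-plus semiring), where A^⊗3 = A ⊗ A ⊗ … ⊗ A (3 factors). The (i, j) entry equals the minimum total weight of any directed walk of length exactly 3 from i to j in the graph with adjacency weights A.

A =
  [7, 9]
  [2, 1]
A^⊗3 =
  [12, 11]
  [4, 3]

Each entry (A^⊗3)_ij equals the minimum over all length-3 walks i = v_0 → v_1 → … → v_3 = j of Σ_t A[v_t][v_{t+1}]. For example, for (i, j) = (0, 1) we minimise over 4 possible intermediate vertex sequences; the minimum is 11, attained along the walk 0 → 1 → 1 → 1.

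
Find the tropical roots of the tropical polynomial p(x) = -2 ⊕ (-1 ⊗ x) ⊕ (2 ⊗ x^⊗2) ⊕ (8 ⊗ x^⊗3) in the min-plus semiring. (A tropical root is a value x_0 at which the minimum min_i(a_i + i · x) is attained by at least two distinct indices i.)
Roots: {-6, -3, -1}

Each tropical root is a break point of the lower envelope of the lines y = a_i + i · x (there are 4 lines, with slopes 0, 1, ..., 3). Only the lines that attain the minimum somewhere contribute to roots; other lines are dominated. Here the surviving (envelope) indices are i = 3, i = 2, i = 1, i = 0.
Intersections between consecutive envelope lines give the roots: for adjacent envelope indices i < j the intersection is x = (a_i − a_j) / (j − i). Reading off the sorted break points: {-6, -3, -1}.
Verification: at each break x_0, at least two indices attain the minimum of min_i(a_i + i · x_0).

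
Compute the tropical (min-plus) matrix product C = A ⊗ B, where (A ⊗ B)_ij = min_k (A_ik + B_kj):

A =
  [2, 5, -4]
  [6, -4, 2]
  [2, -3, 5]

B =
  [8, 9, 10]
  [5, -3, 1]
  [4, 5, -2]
A ⊗ B =
  [0, 1, -6]
  [1, -7, -3]
  [2, -6, -2]

Apply the min-plus product entry-by-entry:
  C[0][0] = min over k of (A[0][0] + B[0][0] = 2 + 8 = 10, A[0][1] + B[1][0] = 5 + 5 = 10, A[0][2] + B[2][0] = -4 + 4 = 0) = 0 (attained at k = 2)
  C[0][1] = min over k of (A[0][0] + B[0][1] = 2 + 9 = 11, A[0][1] + B[1][1] = 5 + -3 = 2, A[0][2] + B[2][1] = -4 + 5 = 1) = 1 (attained at k = 2)
  C[0][2] = min over k of (A[0][0] + B[0][2] = 2 + 10 = 12, A[0][1] + B[1][2] = 5 + 1 = 6, A[0][2] + B[2][2] = -4 + -2 = -6) = -6 (attained at k = 2)
  C[1][0] = min over k of (A[1][0] + B[0][0] = 6 + 8 = 14, A[1][1] + B[1][0] = -4 + 5 = 1, A[1][2] + B[2][0] = 2 + 4 = 6) = 1 (attained at k = 1)
  C[1][1] = min over k of (A[1][0] + B[0][1] = 6 + 9 = 15, A[1][1] + B[1][1] = -4 + -3 = -7, A[1][2] + B[2][1] = 2 + 5 = 7) = -7 (attained at k = 1)
  C[1][2] = min over k of (A[1][0] + B[0][2] = 6 + 10 = 16, A[1][1] + B[1][2] = -4 + 1 = -3, A[1][2] + B[2][2] = 2 + -2 = 0) = -3 (attained at k = 1)
  C[2][0] = min over k of (A[2][0] + B[0][0] = 2 + 8 = 10, A[2][1] + B[1][0] = -3 + 5 = 2, A[2][2] + B[2][0] = 5 + 4 = 9) = 2 (attained at k = 1)
  C[2][1] = min over k of (A[2][0] + B[0][1] = 2 + 9 = 11, A[2][1] + B[1][1] = -3 + -3 = -6, A[2][2] + B[2][1] = 5 + 5 = 10) = -6 (attained at k = 1)
  C[2][2] = min over k of (A[2][0] + B[0][2] = 2 + 10 = 12, A[2][1] + B[1][2] = -3 + 1 = -2, A[2][2] + B[2][2] = 5 + -2 = 3) = -2 (attained at k = 1)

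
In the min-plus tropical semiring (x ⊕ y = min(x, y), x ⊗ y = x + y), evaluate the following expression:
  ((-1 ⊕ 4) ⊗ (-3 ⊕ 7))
((-1 ⊕ 4) ⊗ (-3 ⊕ 7)) = -4

Expand innermost to outermost. Recall ⊕ takes the minimum of its arguments and ⊗ takes their sum. Working out the expression ((-1 ⊕ 4) ⊗ (-3 ⊕ 7)) gives -4.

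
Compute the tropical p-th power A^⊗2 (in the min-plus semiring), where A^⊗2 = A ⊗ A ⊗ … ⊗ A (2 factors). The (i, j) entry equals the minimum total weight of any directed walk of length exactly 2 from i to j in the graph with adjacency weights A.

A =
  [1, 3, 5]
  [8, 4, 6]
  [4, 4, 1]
A^⊗2 =
  [2, 4, 6]
  [9, 8, 7]
  [5, 5, 2]

Each entry (A^⊗2)_ij equals the minimum over all length-2 walks i = v_0 → v_1 → … → v_2 = j of Σ_t A[v_t][v_{t+1}]. For example, for (i, j) = (0, 2) we minimise over 3 possible intermediate vertex sequences; the minimum is 6, attained along the walk 0 → 0 → 2.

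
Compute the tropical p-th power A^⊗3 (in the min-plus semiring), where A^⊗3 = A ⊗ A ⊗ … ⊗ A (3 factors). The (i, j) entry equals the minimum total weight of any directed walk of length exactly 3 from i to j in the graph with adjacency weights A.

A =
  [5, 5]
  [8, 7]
A^⊗3 =
  [15, 15]
  [18, 18]

Each entry (A^⊗3)_ij equals the minimum over all length-3 walks i = v_0 → v_1 → … → v_3 = j of Σ_t A[v_t][v_{t+1}]. For example, for (i, j) = (0, 1) we minimise over 4 possible intermediate vertex sequences; the minimum is 15, attained along the walk 0 → 0 → 0 → 1.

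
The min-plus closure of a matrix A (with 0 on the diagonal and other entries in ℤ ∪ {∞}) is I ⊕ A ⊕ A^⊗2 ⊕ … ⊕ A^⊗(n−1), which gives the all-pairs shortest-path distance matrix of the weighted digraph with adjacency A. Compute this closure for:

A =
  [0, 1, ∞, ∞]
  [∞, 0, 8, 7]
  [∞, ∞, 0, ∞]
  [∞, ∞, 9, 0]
Closure =
  [0, 1, 9, 8]
  [∞, 0, 8, 7]
  [∞, ∞, 0, ∞]
  [∞, ∞, 9, 0]

This is the Floyd-Warshall all-pairs shortest-path computation. For each intermediate vertex k = 0, 1, …, 3, update dist[i][j] ← min(dist[i][j], dist[i][k] + dist[k][j]). The final matrix gives, for each (i, j), the minimum total weight of any directed path from i to j (possibly empty when i = j).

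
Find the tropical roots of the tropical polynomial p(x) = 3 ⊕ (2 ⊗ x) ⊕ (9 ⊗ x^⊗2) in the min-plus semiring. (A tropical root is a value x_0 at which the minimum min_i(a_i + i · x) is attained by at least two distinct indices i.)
Roots: {-7, 1}

Each tropical root is a break point of the lower envelope of the lines y = a_i + i · x (there are 3 lines, with slopes 0, 1, ..., 2). Only the lines that attain the minimum somewhere contribute to roots; other lines are dominated. Here the surviving (envelope) indices are i = 2, i = 1, i = 0.
Intersections between consecutive envelope lines give the roots: for adjacent envelope indices i < j the intersection is x = (a_i − a_j) / (j − i). Reading off the sorted break points: {-7, 1}.
Verification: at each break x_0, at least two indices attain the minimum of min_i(a_i + i · x_0).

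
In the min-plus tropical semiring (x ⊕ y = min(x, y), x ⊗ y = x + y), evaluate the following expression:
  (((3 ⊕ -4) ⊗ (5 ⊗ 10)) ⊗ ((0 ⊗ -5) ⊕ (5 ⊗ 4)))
(((3 ⊕ -4) ⊗ (5 ⊗ 10)) ⊗ ((0 ⊗ -5) ⊕ (5 ⊗ 4))) = 6

Expand innermost to outermost. Recall ⊕ takes the minimum of its arguments and ⊗ takes their sum. Working out the expression (((3 ⊕ -4) ⊗ (5 ⊗ 10)) ⊗ ((0 ⊗ -5) ⊕ (5 ⊗ 4))) gives 6.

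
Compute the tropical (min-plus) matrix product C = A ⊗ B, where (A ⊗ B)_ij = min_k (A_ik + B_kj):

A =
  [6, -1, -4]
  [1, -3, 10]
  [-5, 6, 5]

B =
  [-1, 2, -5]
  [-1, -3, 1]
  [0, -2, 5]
A ⊗ B =
  [-4, -6, 0]
  [-4, -6, -4]
  [-6, -3, -10]

Apply the min-plus product entry-by-entry:
  C[0][0] = min over k of (A[0][0] + B[0][0] = 6 + -1 = 5, A[0][1] + B[1][0] = -1 + -1 = -2, A[0][2] + B[2][0] = -4 + 0 = -4) = -4 (attained at k = 2)
  C[0][1] = min over k of (A[0][0] + B[0][1] = 6 + 2 = 8, A[0][1] + B[1][1] = -1 + -3 = -4, A[0][2] + B[2][1] = -4 + -2 = -6) = -6 (attained at k = 2)
  C[0][2] = min over k of (A[0][0] + B[0][2] = 6 + -5 = 1, A[0][1] + B[1][2] = -1 + 1 = 0, A[0][2] + B[2][2] = -4 + 5 = 1) = 0 (attained at k = 1)
  C[1][0] = min over k of (A[1][0] + B[0][0] = 1 + -1 = 0, A[1][1] + B[1][0] = -3 + -1 = -4, A[1][2] + B[2][0] = 10 + 0 = 10) = -4 (attained at k = 1)
  C[1][1] = min over k of (A[1][0] + B[0][1] = 1 + 2 = 3, A[1][1] + B[1][1] = -3 + -3 = -6, A[1][2] + B[2][1] = 10 + -2 = 8) = -6 (attained at k = 1)
  C[1][2] = min over k of (A[1][0] + B[0][2] = 1 + -5 = -4, A[1][1] + B[1][2] = -3 + 1 = -2, A[1][2] + B[2][2] = 10 + 5 = 15) = -4 (attained at k = 0)
  C[2][0] = min over k of (A[2][0] + B[0][0] = -5 + -1 = -6, A[2][1] + B[1][0] = 6 + -1 = 5, A[2][2] + B[2][0] = 5 + 0 = 5) = -6 (attained at k = 0)
  C[2][1] = min over k of (A[2][0] + B[0][1] = -5 + 2 = -3, A[2][1] + B[1][1] = 6 + -3 = 3, A[2][2] + B[2][1] = 5 + -2 = 3) = -3 (attained at k = 0)
  C[2][2] = min over k of (A[2][0] + B[0][2] = -5 + -5 = -10, A[2][1] + B[1][2] = 6 + 1 = 7, A[2][2] + B[2][2] = 5 + 5 = 10) = -10 (attained at k = 0)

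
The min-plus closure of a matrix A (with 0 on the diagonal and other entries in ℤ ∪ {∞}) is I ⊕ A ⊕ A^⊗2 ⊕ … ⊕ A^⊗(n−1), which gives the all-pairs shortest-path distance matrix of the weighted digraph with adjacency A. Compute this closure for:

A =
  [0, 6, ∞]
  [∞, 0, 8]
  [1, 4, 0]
Closure =
  [0, 6, 14]
  [9, 0, 8]
  [1, 4, 0]

This is the Floyd-Warshall all-pairs shortest-path computation. For each intermediate vertex k = 0, 1, …, 2, update dist[i][j] ← min(dist[i][j], dist[i][k] + dist[k][j]). The final matrix gives, for each (i, j), the minimum total weight of any directed path from i to j (possibly empty when i = j).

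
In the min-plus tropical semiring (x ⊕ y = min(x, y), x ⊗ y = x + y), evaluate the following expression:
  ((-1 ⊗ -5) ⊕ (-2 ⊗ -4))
((-1 ⊗ -5) ⊕ (-2 ⊗ -4)) = -6

Expand innermost to outermost. Recall ⊕ takes the minimum of its arguments and ⊗ takes their sum. Working out the expression ((-1 ⊗ -5) ⊕ (-2 ⊗ -4)) gives -6.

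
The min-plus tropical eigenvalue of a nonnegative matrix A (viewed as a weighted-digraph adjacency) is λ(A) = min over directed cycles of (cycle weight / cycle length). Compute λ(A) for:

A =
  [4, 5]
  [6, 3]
λ(A) = 3

Enumerate directed cycles and compute their means (weight / length). Sample:
  cycle 0 → 0: weight = 4, length = 1, mean = 4/1 ≈ 4.000
  cycle 1 → 1: weight = 3, length = 1, mean = 3/1 ≈ 3.000
  cycle 0 → 1 → 0: weight = 11, length = 2, mean = 11/2 ≈ 5.500
  cycle 1 → 0 → 1: weight = 11, length = 2, mean = 11/2 ≈ 5.500
Minimum mean = 3.000, attained e.g. along the cycle 1 → 1 with weight 3 and length 1. So λ(A) = 3/1 = 3.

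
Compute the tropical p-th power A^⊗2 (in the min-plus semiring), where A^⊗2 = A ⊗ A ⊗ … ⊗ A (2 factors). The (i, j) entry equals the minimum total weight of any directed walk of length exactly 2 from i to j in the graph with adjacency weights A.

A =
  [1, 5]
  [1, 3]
A^⊗2 =
  [2, 6]
  [2, 6]

Each entry (A^⊗2)_ij equals the minimum over all length-2 walks i = v_0 → v_1 → … → v_2 = j of Σ_t A[v_t][v_{t+1}]. For example, for (i, j) = (0, 1) we minimise over 2 possible intermediate vertex sequences; the minimum is 6, attained along the walk 0 → 0 → 1.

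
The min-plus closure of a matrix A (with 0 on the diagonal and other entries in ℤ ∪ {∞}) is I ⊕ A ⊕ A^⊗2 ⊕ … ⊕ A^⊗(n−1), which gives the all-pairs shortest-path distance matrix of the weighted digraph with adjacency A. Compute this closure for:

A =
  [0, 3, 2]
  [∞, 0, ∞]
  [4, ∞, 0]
Closure =
  [0, 3, 2]
  [∞, 0, ∞]
  [4, 7, 0]

This is the Floyd-Warshall all-pairs shortest-path computation. For each intermediate vertex k = 0, 1, …, 2, update dist[i][j] ← min(dist[i][j], dist[i][k] + dist[k][j]). The final matrix gives, for each (i, j), the minimum total weight of any directed path from i to j (possibly empty when i = j).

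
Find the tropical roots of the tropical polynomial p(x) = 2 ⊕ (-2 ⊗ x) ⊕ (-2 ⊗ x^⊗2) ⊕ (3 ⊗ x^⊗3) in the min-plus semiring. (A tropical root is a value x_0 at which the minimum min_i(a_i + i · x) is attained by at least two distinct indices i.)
Roots: {-5, 0, 4}

Each tropical root is a break point of the lower envelope of the lines y = a_i + i · x (there are 4 lines, with slopes 0, 1, ..., 3). Only the lines that attain the minimum somewhere contribute to roots; other lines are dominated. Here the surviving (envelope) indices are i = 3, i = 2, i = 1, i = 0.
Intersections between consecutive envelope lines give the roots: for adjacent envelope indices i < j the intersection is x = (a_i − a_j) / (j − i). Reading off the sorted break points: {-5, 0, 4}.
Verification: at each break x_0, at least two indices attain the minimum of min_i(a_i + i · x_0).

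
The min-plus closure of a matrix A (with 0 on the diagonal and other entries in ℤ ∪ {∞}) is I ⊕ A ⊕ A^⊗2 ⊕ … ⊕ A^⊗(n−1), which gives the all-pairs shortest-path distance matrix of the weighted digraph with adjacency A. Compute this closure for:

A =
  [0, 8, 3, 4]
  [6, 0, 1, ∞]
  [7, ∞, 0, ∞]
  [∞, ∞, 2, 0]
Closure =
  [0, 8, 3, 4]
  [6, 0, 1, 10]
  [7, 15, 0, 11]
  [9, 17, 2, 0]

This is the Floyd-Warshall all-pairs shortest-path computation. For each intermediate vertex k = 0, 1, …, 3, update dist[i][j] ← min(dist[i][j], dist[i][k] + dist[k][j]). The final matrix gives, for each (i, j), the minimum total weight of any directed path from i to j (possibly empty when i = j).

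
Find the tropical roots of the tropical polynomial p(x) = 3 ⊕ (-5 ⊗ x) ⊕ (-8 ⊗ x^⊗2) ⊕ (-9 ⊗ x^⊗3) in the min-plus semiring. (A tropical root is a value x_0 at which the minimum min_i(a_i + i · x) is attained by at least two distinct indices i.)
Roots: {1, 3, 8}

Each tropical root is a break point of the lower envelope of the lines y = a_i + i · x (there are 4 lines, with slopes 0, 1, ..., 3). Only the lines that attain the minimum somewhere contribute to roots; other lines are dominated. Here the surviving (envelope) indices are i = 3, i = 2, i = 1, i = 0.
Intersections between consecutive envelope lines give the roots: for adjacent envelope indices i < j the intersection is x = (a_i − a_j) / (j − i). Reading off the sorted break points: {1, 3, 8}.
Verification: at each break x_0, at least two indices attain the minimum of min_i(a_i + i · x_0).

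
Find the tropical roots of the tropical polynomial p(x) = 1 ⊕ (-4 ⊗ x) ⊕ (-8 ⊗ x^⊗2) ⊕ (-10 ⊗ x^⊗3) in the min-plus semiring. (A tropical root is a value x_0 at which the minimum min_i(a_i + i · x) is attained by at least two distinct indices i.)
Roots: {2, 4, 5}

Each tropical root is a break point of the lower envelope of the lines y = a_i + i · x (there are 4 lines, with slopes 0, 1, ..., 3). Only the lines that attain the minimum somewhere contribute to roots; other lines are dominated. Here the surviving (envelope) indices are i = 3, i = 2, i = 1, i = 0.
Intersections between consecutive envelope lines give the roots: for adjacent envelope indices i < j the intersection is x = (a_i − a_j) / (j − i). Reading off the sorted break points: {2, 4, 5}.
Verification: at each break x_0, at least two indices attain the minimum of min_i(a_i + i · x_0).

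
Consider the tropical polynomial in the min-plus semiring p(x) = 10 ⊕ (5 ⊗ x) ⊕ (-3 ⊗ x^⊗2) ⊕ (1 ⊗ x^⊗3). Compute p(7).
p(7) = 10

A tropical monomial a ⊗ x^⊗i evaluates to a + i · x. Evaluating each term at x = 7:
  Term 0 contributes 10 + 0 · 7 = 10
  Term 1 contributes 5 + 1 · 7 = 12
  Term 2 contributes -3 + 2 · 7 = 11
  Term 3 contributes 1 + 3 · 7 = 22
p(7) = ⊕ of these = min[10, 12, 11, 22] = 10.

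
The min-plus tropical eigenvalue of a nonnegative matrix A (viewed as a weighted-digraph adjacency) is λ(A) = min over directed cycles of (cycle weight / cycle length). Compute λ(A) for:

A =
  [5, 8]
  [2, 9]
λ(A) = 5

Enumerate directed cycles and compute their means (weight / length). Sample:
  cycle 0 → 0: weight = 5, length = 1, mean = 5/1 ≈ 5.000
  cycle 1 → 1: weight = 9, length = 1, mean = 9/1 ≈ 9.000
  cycle 0 → 1 → 0: weight = 10, length = 2, mean = 10/2 ≈ 5.000
  cycle 1 → 0 → 1: weight = 10, length = 2, mean = 10/2 ≈ 5.000
Minimum mean = 5.000, attained e.g. along the cycle 0 → 0 with weight 5 and length 1. So λ(A) = 5/1 = 5.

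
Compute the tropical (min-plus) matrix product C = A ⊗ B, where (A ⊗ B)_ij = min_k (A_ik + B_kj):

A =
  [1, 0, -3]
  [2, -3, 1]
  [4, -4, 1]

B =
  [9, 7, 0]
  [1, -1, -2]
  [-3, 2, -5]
A ⊗ B =
  [-6, -1, -8]
  [-2, -4, -5]
  [-3, -5, -6]

Apply the min-plus product entry-by-entry:
  C[0][0] = min over k of (A[0][0] + B[0][0] = 1 + 9 = 10, A[0][1] + B[1][0] = 0 + 1 = 1, A[0][2] + B[2][0] = -3 + -3 = -6) = -6 (attained at k = 2)
  C[0][1] = min over k of (A[0][0] + B[0][1] = 1 + 7 = 8, A[0][1] + B[1][1] = 0 + -1 = -1, A[0][2] + B[2][1] = -3 + 2 = -1) = -1 (attained at k = 1)
  C[0][2] = min over k of (A[0][0] + B[0][2] = 1 + 0 = 1, A[0][1] + B[1][2] = 0 + -2 = -2, A[0][2] + B[2][2] = -3 + -5 = -8) = -8 (attained at k = 2)
  C[1][0] = min over k of (A[1][0] + B[0][0] = 2 + 9 = 11, A[1][1] + B[1][0] = -3 + 1 = -2, A[1][2] + B[2][0] = 1 + -3 = -2) = -2 (attained at k = 1)
  C[1][1] = min over k of (A[1][0] + B[0][1] = 2 + 7 = 9, A[1][1] + B[1][1] = -3 + -1 = -4, A[1][2] + B[2][1] = 1 + 2 = 3) = -4 (attained at k = 1)
  C[1][2] = min over k of (A[1][0] + B[0][2] = 2 + 0 = 2, A[1][1] + B[1][2] = -3 + -2 = -5, A[1][2] + B[2][2] = 1 + -5 = -4) = -5 (attained at k = 1)
  C[2][0] = min over k of (A[2][0] + B[0][0] = 4 + 9 = 13, A[2][1] + B[1][0] = -4 + 1 = -3, A[2][2] + B[2][0] = 1 + -3 = -2) = -3 (attained at k = 1)
  C[2][1] = min over k of (A[2][0] + B[0][1] = 4 + 7 = 11, A[2][1] + B[1][1] = -4 + -1 = -5, A[2][2] + B[2][1] = 1 + 2 = 3) = -5 (attained at k = 1)
  C[2][2] = min over k of (A[2][0] + B[0][2] = 4 + 0 = 4, A[2][1] + B[1][2] = -4 + -2 = -6, A[2][2] + B[2][2] = 1 + -5 = -4) = -6 (attained at k = 1)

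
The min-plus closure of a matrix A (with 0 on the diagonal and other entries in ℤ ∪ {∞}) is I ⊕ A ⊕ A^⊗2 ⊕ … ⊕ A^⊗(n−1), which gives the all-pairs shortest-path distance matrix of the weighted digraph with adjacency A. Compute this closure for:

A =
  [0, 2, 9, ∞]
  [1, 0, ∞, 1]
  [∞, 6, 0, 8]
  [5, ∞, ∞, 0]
Closure =
  [0, 2, 9, 3]
  [1, 0, 10, 1]
  [7, 6, 0, 7]
  [5, 7, 14, 0]

This is the Floyd-Warshall all-pairs shortest-path computation. For each intermediate vertex k = 0, 1, …, 3, update dist[i][j] ← min(dist[i][j], dist[i][k] + dist[k][j]). The final matrix gives, for each (i, j), the minimum total weight of any directed path from i to j (possibly empty when i = j).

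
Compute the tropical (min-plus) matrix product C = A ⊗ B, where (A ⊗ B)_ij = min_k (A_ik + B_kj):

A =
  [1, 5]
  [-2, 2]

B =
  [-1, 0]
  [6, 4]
A ⊗ B =
  [0, 1]
  [-3, -2]

Apply the min-plus product entry-by-entry:
  C[0][0] = min over k of (A[0][0] + B[0][0] = 1 + -1 = 0, A[0][1] + B[1][0] = 5 + 6 = 11) = 0 (attained at k = 0)
  C[0][1] = min over k of (A[0][0] + B[0][1] = 1 + 0 = 1, A[0][1] + B[1][1] = 5 + 4 = 9) = 1 (attained at k = 0)
  C[1][0] = min over k of (A[1][0] + B[0][0] = -2 + -1 = -3, A[1][1] + B[1][0] = 2 + 6 = 8) = -3 (attained at k = 0)
  C[1][1] = min over k of (A[1][0] + B[0][1] = -2 + 0 = -2, A[1][1] + B[1][1] = 2 + 4 = 6) = -2 (attained at k = 0)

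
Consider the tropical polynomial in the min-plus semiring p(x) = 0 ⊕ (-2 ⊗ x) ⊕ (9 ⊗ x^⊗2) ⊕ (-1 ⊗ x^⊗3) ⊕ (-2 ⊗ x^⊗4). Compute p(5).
p(5) = 0

A tropical monomial a ⊗ x^⊗i evaluates to a + i · x. Evaluating each term at x = 5:
  Term 0 contributes 0 + 0 · 5 = 0
  Term 1 contributes -2 + 1 · 5 = 3
  Term 2 contributes 9 + 2 · 5 = 19
  Term 3 contributes -1 + 3 · 5 = 14
  Term 4 contributes -2 + 4 · 5 = 18
p(5) = ⊕ of these = min[0, 3, 19, 14, 18] = 0.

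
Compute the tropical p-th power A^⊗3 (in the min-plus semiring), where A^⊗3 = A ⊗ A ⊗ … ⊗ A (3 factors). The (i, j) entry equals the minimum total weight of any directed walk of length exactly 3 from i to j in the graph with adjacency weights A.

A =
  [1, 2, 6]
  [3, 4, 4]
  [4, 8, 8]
A^⊗3 =
  [3, 4, 7]
  [5, 6, 9]
  [6, 7, 10]

Each entry (A^⊗3)_ij equals the minimum over all length-3 walks i = v_0 → v_1 → … → v_3 = j of Σ_t A[v_t][v_{t+1}]. For example, for (i, j) = (0, 2) we minimise over 9 possible intermediate vertex sequences; the minimum is 7, attained along the walk 0 → 0 → 1 → 2.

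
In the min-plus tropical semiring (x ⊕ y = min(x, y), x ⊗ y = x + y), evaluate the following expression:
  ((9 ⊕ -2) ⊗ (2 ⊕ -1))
((9 ⊕ -2) ⊗ (2 ⊕ -1)) = -3

Expand innermost to outermost. Recall ⊕ takes the minimum of its arguments and ⊗ takes their sum. Working out the expression ((9 ⊕ -2) ⊗ (2 ⊕ -1)) gives -3.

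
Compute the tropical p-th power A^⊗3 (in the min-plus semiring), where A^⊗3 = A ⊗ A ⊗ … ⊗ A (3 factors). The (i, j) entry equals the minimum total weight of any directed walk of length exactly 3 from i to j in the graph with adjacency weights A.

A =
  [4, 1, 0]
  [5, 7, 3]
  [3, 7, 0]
A^⊗3 =
  [3, 4, 0]
  [6, 7, 3]
  [3, 4, 0]

Each entry (A^⊗3)_ij equals the minimum over all length-3 walks i = v_0 → v_1 → … → v_3 = j of Σ_t A[v_t][v_{t+1}]. For example, for (i, j) = (0, 2) we minimise over 9 possible intermediate vertex sequences; the minimum is 0, attained along the walk 0 → 2 → 2 → 2.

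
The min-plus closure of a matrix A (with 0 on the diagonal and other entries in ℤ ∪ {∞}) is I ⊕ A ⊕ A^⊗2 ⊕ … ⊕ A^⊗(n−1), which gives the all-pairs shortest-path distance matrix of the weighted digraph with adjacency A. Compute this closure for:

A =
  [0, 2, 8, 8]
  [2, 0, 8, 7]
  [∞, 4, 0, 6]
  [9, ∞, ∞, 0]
Closure =
  [0, 2, 8, 8]
  [2, 0, 8, 7]
  [6, 4, 0, 6]
  [9, 11, 17, 0]

This is the Floyd-Warshall all-pairs shortest-path computation. For each intermediate vertex k = 0, 1, …, 3, update dist[i][j] ← min(dist[i][j], dist[i][k] + dist[k][j]). The final matrix gives, for each (i, j), the minimum total weight of any directed path from i to j (possibly empty when i = j).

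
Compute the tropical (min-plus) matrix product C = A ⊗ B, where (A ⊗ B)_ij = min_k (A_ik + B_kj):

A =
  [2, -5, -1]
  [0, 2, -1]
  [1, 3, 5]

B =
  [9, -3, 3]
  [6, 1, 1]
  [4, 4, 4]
A ⊗ B =
  [1, -4, -4]
  [3, -3, 3]
  [9, -2, 4]

Apply the min-plus product entry-by-entry:
  C[0][0] = min over k of (A[0][0] + B[0][0] = 2 + 9 = 11, A[0][1] + B[1][0] = -5 + 6 = 1, A[0][2] + B[2][0] = -1 + 4 = 3) = 1 (attained at k = 1)
  C[0][1] = min over k of (A[0][0] + B[0][1] = 2 + -3 = -1, A[0][1] + B[1][1] = -5 + 1 = -4, A[0][2] + B[2][1] = -1 + 4 = 3) = -4 (attained at k = 1)
  C[0][2] = min over k of (A[0][0] + B[0][2] = 2 + 3 = 5, A[0][1] + B[1][2] = -5 + 1 = -4, A[0][2] + B[2][2] = -1 + 4 = 3) = -4 (attained at k = 1)
  C[1][0] = min over k of (A[1][0] + B[0][0] = 0 + 9 = 9, A[1][1] + B[1][0] = 2 + 6 = 8, A[1][2] + B[2][0] = -1 + 4 = 3) = 3 (attained at k = 2)
  C[1][1] = min over k of (A[1][0] + B[0][1] = 0 + -3 = -3, A[1][1] + B[1][1] = 2 + 1 = 3, A[1][2] + B[2][1] = -1 + 4 = 3) = -3 (attained at k = 0)
  C[1][2] = min over k of (A[1][0] + B[0][2] = 0 + 3 = 3, A[1][1] + B[1][2] = 2 + 1 = 3, A[1][2] + B[2][2] = -1 + 4 = 3) = 3 (attained at k = 0)
  C[2][0] = min over k of (A[2][0] + B[0][0] = 1 + 9 = 10, A[2][1] + B[1][0] = 3 + 6 = 9, A[2][2] + B[2][0] = 5 + 4 = 9) = 9 (attained at k = 1)
  C[2][1] = min over k of (A[2][0] + B[0][1] = 1 + -3 = -2, A[2][1] + B[1][1] = 3 + 1 = 4, A[2][2] + B[2][1] = 5 + 4 = 9) = -2 (attained at k = 0)
  C[2][2] = min over k of (A[2][0] + B[0][2] = 1 + 3 = 4, A[2][1] + B[1][2] = 3 + 1 = 4, A[2][2] + B[2][2] = 5 + 4 = 9) = 4 (attained at k = 0)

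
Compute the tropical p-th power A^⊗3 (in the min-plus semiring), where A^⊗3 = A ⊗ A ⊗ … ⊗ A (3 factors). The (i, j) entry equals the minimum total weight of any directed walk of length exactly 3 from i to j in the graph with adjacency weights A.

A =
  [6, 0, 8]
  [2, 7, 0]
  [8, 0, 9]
A^⊗3 =
  [8, 0, 6]
  [2, 7, 0]
  [8, 0, 7]

Each entry (A^⊗3)_ij equals the minimum over all length-3 walks i = v_0 → v_1 → … → v_3 = j of Σ_t A[v_t][v_{t+1}]. For example, for (i, j) = (0, 2) we minimise over 9 possible intermediate vertex sequences; the minimum is 6, attained along the walk 0 → 0 → 1 → 2.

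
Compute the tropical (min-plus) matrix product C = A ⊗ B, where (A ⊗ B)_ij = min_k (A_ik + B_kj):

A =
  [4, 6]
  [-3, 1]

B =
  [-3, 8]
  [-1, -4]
A ⊗ B =
  [1, 2]
  [-6, -3]

Apply the min-plus product entry-by-entry:
  C[0][0] = min over k of (A[0][0] + B[0][0] = 4 + -3 = 1, A[0][1] + B[1][0] = 6 + -1 = 5) = 1 (attained at k = 0)
  C[0][1] = min over k of (A[0][0] + B[0][1] = 4 + 8 = 12, A[0][1] + B[1][1] = 6 + -4 = 2) = 2 (attained at k = 1)
  C[1][0] = min over k of (A[1][0] + B[0][0] = -3 + -3 = -6, A[1][1] + B[1][0] = 1 + -1 = 0) = -6 (attained at k = 0)
  C[1][1] = min over k of (A[1][0] + B[0][1] = -3 + 8 = 5, A[1][1] + B[1][1] = 1 + -4 = -3) = -3 (attained at k = 1)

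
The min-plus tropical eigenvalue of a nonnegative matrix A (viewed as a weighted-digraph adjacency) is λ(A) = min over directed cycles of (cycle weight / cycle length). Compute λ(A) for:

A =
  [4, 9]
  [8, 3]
λ(A) = 3

Enumerate directed cycles and compute their means (weight / length). Sample:
  cycle 0 → 0: weight = 4, length = 1, mean = 4/1 ≈ 4.000
  cycle 1 → 1: weight = 3, length = 1, mean = 3/1 ≈ 3.000
  cycle 0 → 1 → 0: weight = 17, length = 2, mean = 17/2 ≈ 8.500
  cycle 1 → 0 → 1: weight = 17, length = 2, mean = 17/2 ≈ 8.500
Minimum mean = 3.000, attained e.g. along the cycle 1 → 1 with weight 3 and length 1. So λ(A) = 3/1 = 3.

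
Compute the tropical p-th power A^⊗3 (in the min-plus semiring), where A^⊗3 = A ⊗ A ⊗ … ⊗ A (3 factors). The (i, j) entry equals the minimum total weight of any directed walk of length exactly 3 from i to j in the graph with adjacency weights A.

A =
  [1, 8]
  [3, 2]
A^⊗3 =
  [3, 10]
  [5, 6]

Each entry (A^⊗3)_ij equals the minimum over all length-3 walks i = v_0 → v_1 → … → v_3 = j of Σ_t A[v_t][v_{t+1}]. For example, for (i, j) = (0, 1) we minimise over 4 possible intermediate vertex sequences; the minimum is 10, attained along the walk 0 → 0 → 0 → 1.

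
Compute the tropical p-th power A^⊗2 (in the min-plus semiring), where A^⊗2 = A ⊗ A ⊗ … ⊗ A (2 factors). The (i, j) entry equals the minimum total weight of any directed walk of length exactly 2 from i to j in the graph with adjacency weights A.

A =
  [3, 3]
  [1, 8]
A^⊗2 =
  [4, 6]
  [4, 4]

Each entry (A^⊗2)_ij equals the minimum over all length-2 walks i = v_0 → v_1 → … → v_2 = j of Σ_t A[v_t][v_{t+1}]. For example, for (i, j) = (0, 1) we minimise over 2 possible intermediate vertex sequences; the minimum is 6, attained along the walk 0 → 0 → 1.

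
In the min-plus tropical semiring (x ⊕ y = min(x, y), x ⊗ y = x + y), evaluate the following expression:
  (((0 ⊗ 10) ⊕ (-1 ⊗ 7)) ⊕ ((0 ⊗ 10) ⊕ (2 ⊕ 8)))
(((0 ⊗ 10) ⊕ (-1 ⊗ 7)) ⊕ ((0 ⊗ 10) ⊕ (2 ⊕ 8))) = 2

Expand innermost to outermost. Recall ⊕ takes the minimum of its arguments and ⊗ takes their sum. Working out the expression (((0 ⊗ 10) ⊕ (-1 ⊗ 7)) ⊕ ((0 ⊗ 10) ⊕ (2 ⊕ 8))) gives 2.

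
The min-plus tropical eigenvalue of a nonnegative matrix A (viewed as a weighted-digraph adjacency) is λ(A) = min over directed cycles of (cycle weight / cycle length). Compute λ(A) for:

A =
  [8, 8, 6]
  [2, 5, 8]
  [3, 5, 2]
λ(A) = 2

Enumerate directed cycles and compute their means (weight / length). Sample:
  cycle 0 → 0: weight = 8, length = 1, mean = 8/1 ≈ 8.000
  cycle 1 → 1: weight = 5, length = 1, mean = 5/1 ≈ 5.000
  cycle 2 → 2: weight = 2, length = 1, mean = 2/1 ≈ 2.000
  cycle 0 → 1 → 0: weight = 10, length = 2, mean = 10/2 ≈ 5.000
  cycle 0 → 2 → 0: weight = 9, length = 2, mean = 9/2 ≈ 4.500
  cycle 1 → 0 → 1: weight = 10, length = 2, mean = 10/2 ≈ 5.000
Minimum mean = 2.000, attained e.g. along the cycle 2 → 2 with weight 2 and length 1. So λ(A) = 2/1 = 2.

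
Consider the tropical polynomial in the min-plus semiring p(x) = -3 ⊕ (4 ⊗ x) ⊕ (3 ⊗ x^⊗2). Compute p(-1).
p(-1) = -3

A tropical monomial a ⊗ x^⊗i evaluates to a + i · x. Evaluating each term at x = -1:
  Term 0 contributes -3 + 0 · -1 = -3
  Term 1 contributes 4 + 1 · -1 = 3
  Term 2 contributes 3 + 2 · -1 = 1
p(-1) = ⊕ of these = min[-3, 3, 1] = -3.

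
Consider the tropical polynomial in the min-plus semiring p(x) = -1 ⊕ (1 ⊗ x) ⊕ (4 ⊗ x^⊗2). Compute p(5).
p(5) = -1

A tropical monomial a ⊗ x^⊗i evaluates to a + i · x. Evaluating each term at x = 5:
  Term 0 contributes -1 + 0 · 5 = -1
  Term 1 contributes 1 + 1 · 5 = 6
  Term 2 contributes 4 + 2 · 5 = 14
p(5) = ⊕ of these = min[-1, 6, 14] = -1.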